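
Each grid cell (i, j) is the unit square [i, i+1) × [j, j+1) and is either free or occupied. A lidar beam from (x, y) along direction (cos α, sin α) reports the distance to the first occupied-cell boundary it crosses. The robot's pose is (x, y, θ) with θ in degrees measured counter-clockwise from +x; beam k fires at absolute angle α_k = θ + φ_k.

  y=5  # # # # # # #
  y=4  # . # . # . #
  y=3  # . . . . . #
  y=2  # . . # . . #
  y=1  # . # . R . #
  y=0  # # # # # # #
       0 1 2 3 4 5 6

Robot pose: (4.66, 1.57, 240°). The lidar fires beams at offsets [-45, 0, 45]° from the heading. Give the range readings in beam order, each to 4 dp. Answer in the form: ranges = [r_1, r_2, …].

beam 1: φ=-45°, α=195°
  direction (-0.9659, -0.2588); cell (4,1); t to first gridline: x 0.6833, y 2.2023 (then +1.0353 / +3.8637)
    (3,1) via x @ 0.6833
    (2,1) via x @ 1.7186  # hit
  → r_1 = 1.7186
beam 2: φ=0°, α=240°
  direction (-0.5000, -0.8660); cell (4,1); t to first gridline: x 1.3200, y 0.6582 (then +2.0000 / +1.1547)
    (4,0) via y @ 0.6582  # hit
  → r_2 = 0.6582
beam 3: φ=45°, α=285°
  direction (0.2588, -0.9659); cell (4,1); t to first gridline: x 1.3137, y 0.5901 (then +3.8637 / +1.0353)
    (4,0) via y @ 0.5901  # hit
  → r_3 = 0.5901

ranges = [1.7186, 0.6582, 0.5901]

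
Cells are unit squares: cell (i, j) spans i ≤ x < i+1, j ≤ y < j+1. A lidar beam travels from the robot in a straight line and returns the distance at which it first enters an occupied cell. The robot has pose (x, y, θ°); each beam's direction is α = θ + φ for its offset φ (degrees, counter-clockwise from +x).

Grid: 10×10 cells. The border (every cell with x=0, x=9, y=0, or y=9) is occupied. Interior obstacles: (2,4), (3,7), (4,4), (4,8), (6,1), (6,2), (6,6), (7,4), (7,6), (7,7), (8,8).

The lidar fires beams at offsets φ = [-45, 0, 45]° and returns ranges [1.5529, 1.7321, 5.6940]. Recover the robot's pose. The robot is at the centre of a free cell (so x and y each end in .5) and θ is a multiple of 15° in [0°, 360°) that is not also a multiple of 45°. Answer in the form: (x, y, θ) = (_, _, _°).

Candidates: 53 free-cell centres × 16 headings = 848 poses. Raycast each; keep the one whose scan matches to 4 dp.
  (2.5, 8.5, 75°): beam 1 = 1.0000 ≠ 1.5529 ✗
  (8.5, 2.5, 330°): beam 2 = 0.5774 ≠ 1.7321 ✗
  (3.5, 3.5, 75°): beam 1 = 1.0000 ≠ 1.5529 ✗
  …
  (6.5, 7.5, 150°): r_1=1.5529, r_2=1.7321, r_3=5.6940 — all match ✓
Unique over the lattice → pose = (6.5, 7.5, 150°).

(x, y, θ) = (6.5, 7.5, 150°)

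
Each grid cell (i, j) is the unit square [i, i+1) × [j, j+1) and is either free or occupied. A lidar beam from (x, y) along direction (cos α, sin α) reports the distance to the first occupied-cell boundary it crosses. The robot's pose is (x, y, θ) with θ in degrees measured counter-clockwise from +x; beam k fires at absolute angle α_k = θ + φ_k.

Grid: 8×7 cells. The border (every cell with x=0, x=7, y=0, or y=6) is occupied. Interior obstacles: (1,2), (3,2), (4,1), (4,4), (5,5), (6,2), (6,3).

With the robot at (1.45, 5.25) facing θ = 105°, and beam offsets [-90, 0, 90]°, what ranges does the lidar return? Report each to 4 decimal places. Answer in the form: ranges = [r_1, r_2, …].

beam 1: φ=-90°, α=15°
  direction (0.9659, 0.2588); cell (1,5); t to first gridline: x 0.5694, y 2.8978 (then +1.0353 / +3.8637)
    (2,5) via x @ 0.5694
    (3,5) via x @ 1.6047
    (4,5) via x @ 2.6400
    (4,6) via y @ 2.8978  # hit
  → r_1 = 2.8978
beam 2: φ=0°, α=105°
  direction (-0.2588, 0.9659); cell (1,5); t to first gridline: x 1.7387, y 0.7765 (then +3.8637 / +1.0353)
    (1,6) via y @ 0.7765  # hit
  → r_2 = 0.7765
beam 3: φ=90°, α=195°
  direction (-0.9659, -0.2588); cell (1,5); t to first gridline: x 0.4659, y 0.9659 (then +1.0353 / +3.8637)
    (0,5) via x @ 0.4659  # hit
  → r_3 = 0.4659

ranges = [2.8978, 0.7765, 0.4659]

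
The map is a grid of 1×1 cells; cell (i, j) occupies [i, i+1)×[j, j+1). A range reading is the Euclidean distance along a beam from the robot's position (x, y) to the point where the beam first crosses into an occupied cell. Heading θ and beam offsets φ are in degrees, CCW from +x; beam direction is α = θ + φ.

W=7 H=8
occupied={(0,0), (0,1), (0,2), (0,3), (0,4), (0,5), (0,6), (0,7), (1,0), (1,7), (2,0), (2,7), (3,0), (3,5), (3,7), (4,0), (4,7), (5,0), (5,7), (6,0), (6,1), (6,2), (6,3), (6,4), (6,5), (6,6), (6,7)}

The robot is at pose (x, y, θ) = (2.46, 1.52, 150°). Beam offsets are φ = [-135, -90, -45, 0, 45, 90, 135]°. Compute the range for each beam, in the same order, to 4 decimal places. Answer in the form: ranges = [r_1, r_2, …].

ranges = [3.6649, 6.3278, 5.6410, 1.6859, 1.5115, 0.6004, 0.5383]

beam 1: φ=-135°, α=15°
  d=(0.9659,0.2588)  start (2,1)  tX=0.5590 tY=1.8546  stride 1/|dx|=1.0353 1/|dy|=3.8637
    cross x-line → (3,1), t=0.5590
    cross x-line → (4,1), t=1.5943
    cross y-line → (4,2), t=1.8546
    cross x-line → (5,2), t=2.6296
    cross x-line → (6,2), t=3.6649 (wall)
  → r_1 = 3.6649
beam 2: φ=-90°, α=60°
  d=(0.5000,0.8660)  start (2,1)  tX=1.0800 tY=0.5543  stride 1/|dx|=2.0000 1/|dy|=1.1547
    cross y-line → (2,2), t=0.5543
    cross x-line → (3,2), t=1.0800
    cross y-line → (3,3), t=1.7090
    cross y-line → (3,4), t=2.8637
    cross x-line → (4,4), t=3.0800
    cross y-line → (4,5), t=4.0184
    cross x-line → (5,5), t=5.0800
    cross y-line → (5,6), t=5.1731
    cross y-line → (5,7), t=6.3278 (wall)
  → r_2 = 6.3278
beam 3: φ=-45°, α=105°
  d=(-0.2588,0.9659)  start (2,1)  tX=1.7773 tY=0.4969  stride 1/|dx|=3.8637 1/|dy|=1.0353
    cross y-line → (2,2), t=0.4969
    cross y-line → (2,3), t=1.5322
    cross x-line → (1,3), t=1.7773
    cross y-line → (1,4), t=2.5675
    cross y-line → (1,5), t=3.6028
    cross y-line → (1,6), t=4.6380
    cross x-line → (0,6), t=5.6410 (wall)
  → r_3 = 5.6410
beam 4: φ=0°, α=150°
  d=(-0.8660,0.5000)  start (2,1)  tX=0.5312 tY=0.9600  stride 1/|dx|=1.1547 1/|dy|=2.0000
    cross x-line → (1,1), t=0.5312
    cross y-line → (1,2), t=0.9600
    cross x-line → (0,2), t=1.6859 (wall)
  → r_4 = 1.6859
beam 5: φ=45°, α=195°
  d=(-0.9659,-0.2588)  start (2,1)  tX=0.4762 tY=2.0091  stride 1/|dx|=1.0353 1/|dy|=3.8637
    cross x-line → (1,1), t=0.4762
    cross x-line → (0,1), t=1.5115 (wall)
  → r_5 = 1.5115
beam 6: φ=90°, α=240°
  d=(-0.5000,-0.8660)  start (2,1)  tX=0.9200 tY=0.6004  stride 1/|dx|=2.0000 1/|dy|=1.1547
    cross y-line → (2,0), t=0.6004 (wall)
  → r_6 = 0.6004
beam 7: φ=135°, α=285°
  d=(0.2588,-0.9659)  start (2,1)  tX=2.0864 tY=0.5383  stride 1/|dx|=3.8637 1/|dy|=1.0353
    cross y-line → (2,0), t=0.5383 (wall)
  → r_7 = 0.5383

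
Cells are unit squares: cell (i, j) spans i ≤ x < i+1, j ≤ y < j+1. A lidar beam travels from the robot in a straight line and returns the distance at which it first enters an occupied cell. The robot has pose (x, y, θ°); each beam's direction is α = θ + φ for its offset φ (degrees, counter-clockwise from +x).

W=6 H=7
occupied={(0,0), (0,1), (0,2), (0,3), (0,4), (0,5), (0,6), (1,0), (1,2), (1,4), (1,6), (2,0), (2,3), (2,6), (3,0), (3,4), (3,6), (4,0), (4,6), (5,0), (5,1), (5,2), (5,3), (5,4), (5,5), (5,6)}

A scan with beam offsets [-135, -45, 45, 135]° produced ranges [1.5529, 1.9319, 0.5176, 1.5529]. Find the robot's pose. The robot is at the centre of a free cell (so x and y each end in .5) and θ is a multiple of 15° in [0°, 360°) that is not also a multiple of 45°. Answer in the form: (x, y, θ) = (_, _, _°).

(x, y, θ) = (2.5, 5.5, 60°)

The pose lattice has 16·16 = 256 candidates. Test each by forward raycasting.
  (1.5, 5.5, 300°): beam 1 = 0.5176 ≠ 1.5529 ✗
  (2.5, 4.5, 330°): beam 1 = 0.5176 ≠ 1.5529 ✗
  (4.5, 3.5, 195°): beam 1 = 1.0000 ≠ 1.5529 ✗
  …
  (2.5, 5.5, 60°): r_1=1.5529, r_2=1.9319, r_3=0.5176, r_4=1.5529 — all match ✓
No second candidate reproduces the full scan.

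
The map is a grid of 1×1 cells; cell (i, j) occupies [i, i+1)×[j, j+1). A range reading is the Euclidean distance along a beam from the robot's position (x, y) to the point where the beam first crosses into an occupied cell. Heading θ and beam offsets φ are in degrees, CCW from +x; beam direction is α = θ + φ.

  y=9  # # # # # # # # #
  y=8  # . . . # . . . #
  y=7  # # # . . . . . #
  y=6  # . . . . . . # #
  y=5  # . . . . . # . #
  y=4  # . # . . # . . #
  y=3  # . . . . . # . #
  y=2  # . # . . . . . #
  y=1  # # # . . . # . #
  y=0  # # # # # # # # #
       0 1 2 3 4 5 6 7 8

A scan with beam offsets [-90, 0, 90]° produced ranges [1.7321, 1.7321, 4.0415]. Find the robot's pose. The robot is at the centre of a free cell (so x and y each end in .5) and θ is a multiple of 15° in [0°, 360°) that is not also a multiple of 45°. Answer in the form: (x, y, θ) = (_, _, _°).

(x, y, θ) = (4.5, 2.5, 60°)

Candidates: 44 free-cell centres × 16 headings = 704 poses. Raycast each; keep the one whose scan matches to 4 dp.
  (1.5, 2.5, 75°): beam 1 = 0.5176 ≠ 1.7321 ✗
  (7.5, 5.5, 165°): beam 1 = 0.5176 ≠ 1.7321 ✗
  (2.5, 6.5, 255°): beam 1 = 1.5529 ≠ 1.7321 ✗
  …
  (4.5, 2.5, 60°): r_1=1.7321, r_2=1.7321, r_3=4.0415 — all match ✓
Only this pose fits every beam.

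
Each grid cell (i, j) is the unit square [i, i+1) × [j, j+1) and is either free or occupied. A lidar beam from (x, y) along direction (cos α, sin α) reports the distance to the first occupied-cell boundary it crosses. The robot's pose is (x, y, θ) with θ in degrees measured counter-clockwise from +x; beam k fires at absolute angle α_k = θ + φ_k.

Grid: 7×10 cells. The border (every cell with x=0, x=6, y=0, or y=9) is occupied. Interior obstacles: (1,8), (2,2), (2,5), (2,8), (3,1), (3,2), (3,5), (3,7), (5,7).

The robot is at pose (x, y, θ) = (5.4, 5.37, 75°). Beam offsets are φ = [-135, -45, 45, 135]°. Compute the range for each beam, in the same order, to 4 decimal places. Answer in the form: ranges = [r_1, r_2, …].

ranges = [1.2000, 0.6928, 2.8000, 5.0807]

beam 1: φ=-135°, α=300°
  cosα=0.5000 sinα=-0.8660 | (5,5) | tMaxX 1.2000 tMaxY 0.4272 | tΔX 2.0000 tΔY 1.1547
    t=0.4272 [y] (5,4)
    t=1.2000 [x] (6,4) — stop
  → r_1 = 1.2000
beam 2: φ=-45°, α=30°
  cosα=0.8660 sinα=0.5000 | (5,5) | tMaxX 0.6928 tMaxY 1.2600 | tΔX 1.1547 tΔY 2.0000
    t=0.6928 [x] (6,5) — stop
  → r_2 = 0.6928
beam 3: φ=45°, α=120°
  cosα=-0.5000 sinα=0.8660 | (5,5) | tMaxX 0.8000 tMaxY 0.7275 | tΔX 2.0000 tΔY 1.1547
    t=0.7275 [y] (5,6)
    t=0.8000 [x] (4,6)
    t=1.8822 [y] (4,7)
    t=2.8000 [x] (3,7) — stop
  → r_3 = 2.8000
beam 4: φ=135°, α=210°
  cosα=-0.8660 sinα=-0.5000 | (5,5) | tMaxX 0.4619 tMaxY 0.7400 | tΔX 1.1547 tΔY 2.0000
    t=0.4619 [x] (4,5)
    t=0.7400 [y] (4,4)
    t=1.6166 [x] (3,4)
    t=2.7400 [y] (3,3)
    t=2.7713 [x] (2,3)
    t=3.9260 [x] (1,3)
    t=4.7400 [y] (1,2)
    t=5.0807 [x] (0,2) — stop
  → r_4 = 5.0807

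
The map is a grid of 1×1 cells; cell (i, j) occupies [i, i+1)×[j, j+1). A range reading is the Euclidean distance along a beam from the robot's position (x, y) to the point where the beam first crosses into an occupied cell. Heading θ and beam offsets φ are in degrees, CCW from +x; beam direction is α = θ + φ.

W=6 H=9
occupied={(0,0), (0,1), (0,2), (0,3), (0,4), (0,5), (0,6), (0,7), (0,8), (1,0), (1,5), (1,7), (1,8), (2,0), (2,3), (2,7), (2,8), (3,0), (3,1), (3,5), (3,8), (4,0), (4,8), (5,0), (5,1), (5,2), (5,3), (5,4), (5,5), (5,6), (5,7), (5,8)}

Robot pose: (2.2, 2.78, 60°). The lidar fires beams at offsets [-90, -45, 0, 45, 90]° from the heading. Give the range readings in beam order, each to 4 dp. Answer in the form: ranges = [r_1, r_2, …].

ranges = [1.5600, 2.8988, 0.2540, 0.2278, 1.3856]

beam 1: φ=-90°, α=330°
  direction (0.8660, -0.5000); cell (2,2); t to first gridline: x 0.9238, y 1.5600 (then +1.1547 / +2.0000)
    (3,2) via x @ 0.9238
    (3,1) via y @ 1.5600  # hit
  → r_1 = 1.5600
beam 2: φ=-45°, α=15°
  direction (0.9659, 0.2588); cell (2,2); t to first gridline: x 0.8282, y 0.8500 (then +1.0353 / +3.8637)
    (3,2) via x @ 0.8282
    (3,3) via y @ 0.8500
    (4,3) via x @ 1.8635
    (5,3) via x @ 2.8988  # hit
  → r_2 = 2.8988
beam 3: φ=0°, α=60°
  direction (0.5000, 0.8660); cell (2,2); t to first gridline: x 1.6000, y 0.2540 (then +2.0000 / +1.1547)
    (2,3) via y @ 0.2540  # hit
  → r_3 = 0.2540
beam 4: φ=45°, α=105°
  direction (-0.2588, 0.9659); cell (2,2); t to first gridline: x 0.7727, y 0.2278 (then +3.8637 / +1.0353)
    (2,3) via y @ 0.2278  # hit
  → r_4 = 0.2278
beam 5: φ=90°, α=150°
  direction (-0.8660, 0.5000); cell (2,2); t to first gridline: x 0.2309, y 0.4400 (then +1.1547 / +2.0000)
    (1,2) via x @ 0.2309
    (1,3) via y @ 0.4400
    (0,3) via x @ 1.3856  # hit
  → r_5 = 1.3856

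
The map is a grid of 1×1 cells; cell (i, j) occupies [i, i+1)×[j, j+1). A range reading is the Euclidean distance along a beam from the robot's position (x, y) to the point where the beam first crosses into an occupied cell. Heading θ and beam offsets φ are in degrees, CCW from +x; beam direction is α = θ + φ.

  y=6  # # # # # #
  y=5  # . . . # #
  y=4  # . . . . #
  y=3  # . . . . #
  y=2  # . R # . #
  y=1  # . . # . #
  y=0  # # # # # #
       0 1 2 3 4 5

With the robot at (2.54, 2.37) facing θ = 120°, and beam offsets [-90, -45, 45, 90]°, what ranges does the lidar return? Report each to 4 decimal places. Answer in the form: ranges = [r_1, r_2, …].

beam 1: φ=-90°, α=30°
  d=(0.8660,0.5000)  start (2,2)  tX=0.5312 tY=1.2600  stride 1/|dx|=1.1547 1/|dy|=2.0000
    cross x-line → (3,2), t=0.5312 (wall)
  → r_1 = 0.5312
beam 2: φ=-45°, α=75°
  d=(0.2588,0.9659)  start (2,2)  tX=1.7773 tY=0.6522  stride 1/|dx|=3.8637 1/|dy|=1.0353
    cross y-line → (2,3), t=0.6522
    cross y-line → (2,4), t=1.6875
    cross x-line → (3,4), t=1.7773
    cross y-line → (3,5), t=2.7228
    cross y-line → (3,6), t=3.7581 (wall)
  → r_2 = 3.7581
beam 3: φ=45°, α=165°
  d=(-0.9659,0.2588)  start (2,2)  tX=0.5590 tY=2.4341  stride 1/|dx|=1.0353 1/|dy|=3.8637
    cross x-line → (1,2), t=0.5590
    cross x-line → (0,2), t=1.5943 (wall)
  → r_3 = 1.5943
beam 4: φ=90°, α=210°
  d=(-0.8660,-0.5000)  start (2,2)  tX=0.6235 tY=0.7400  stride 1/|dx|=1.1547 1/|dy|=2.0000
    cross x-line → (1,2), t=0.6235
    cross y-line → (1,1), t=0.7400
    cross x-line → (0,1), t=1.7782 (wall)
  → r_4 = 1.7782

ranges = [0.5312, 3.7581, 1.5943, 1.7782]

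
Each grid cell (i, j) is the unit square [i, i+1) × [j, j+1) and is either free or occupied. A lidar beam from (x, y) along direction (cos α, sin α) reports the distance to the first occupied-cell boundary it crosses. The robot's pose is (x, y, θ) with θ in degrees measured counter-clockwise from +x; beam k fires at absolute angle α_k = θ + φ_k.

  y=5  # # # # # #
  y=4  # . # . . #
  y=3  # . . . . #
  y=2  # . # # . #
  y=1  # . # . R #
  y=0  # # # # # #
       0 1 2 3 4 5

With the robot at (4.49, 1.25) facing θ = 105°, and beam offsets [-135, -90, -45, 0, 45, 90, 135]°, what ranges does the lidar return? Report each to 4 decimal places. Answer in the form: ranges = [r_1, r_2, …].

beam 1: φ=-135°, α=330°
  d=(0.8660,-0.5000)  start (4,1)  tX=0.5889 tY=0.5000  stride 1/|dx|=1.1547 1/|dy|=2.0000
    cross y-line → (4,0), t=0.5000 (wall)
  → r_1 = 0.5000
beam 2: φ=-90°, α=15°
  d=(0.9659,0.2588)  start (4,1)  tX=0.5280 tY=2.8978  stride 1/|dx|=1.0353 1/|dy|=3.8637
    cross x-line → (5,1), t=0.5280 (wall)
  → r_2 = 0.5280
beam 3: φ=-45°, α=60°
  d=(0.5000,0.8660)  start (4,1)  tX=1.0200 tY=0.8660  stride 1/|dx|=2.0000 1/|dy|=1.1547
    cross y-line → (4,2), t=0.8660
    cross x-line → (5,2), t=1.0200 (wall)
  → r_3 = 1.0200
beam 4: φ=0°, α=105°
  d=(-0.2588,0.9659)  start (4,1)  tX=1.8932 tY=0.7765  stride 1/|dx|=3.8637 1/|dy|=1.0353
    cross y-line → (4,2), t=0.7765
    cross y-line → (4,3), t=1.8117
    cross x-line → (3,3), t=1.8932
    cross y-line → (3,4), t=2.8470
    cross y-line → (3,5), t=3.8823 (wall)
  → r_4 = 3.8823
beam 5: φ=45°, α=150°
  d=(-0.8660,0.5000)  start (4,1)  tX=0.5658 tY=1.5000  stride 1/|dx|=1.1547 1/|dy|=2.0000
    cross x-line → (3,1), t=0.5658
    cross y-line → (3,2), t=1.5000 (wall)
  → r_5 = 1.5000
beam 6: φ=90°, α=195°
  d=(-0.9659,-0.2588)  start (4,1)  tX=0.5073 tY=0.9659  stride 1/|dx|=1.0353 1/|dy|=3.8637
    cross x-line → (3,1), t=0.5073
    cross y-line → (3,0), t=0.9659 (wall)
  → r_6 = 0.9659
beam 7: φ=135°, α=240°
  d=(-0.5000,-0.8660)  start (4,1)  tX=0.9800 tY=0.2887  stride 1/|dx|=2.0000 1/|dy|=1.1547
    cross y-line → (4,0), t=0.2887 (wall)
  → r_7 = 0.2887

ranges = [0.5000, 0.5280, 1.0200, 3.8823, 1.5000, 0.9659, 0.2887]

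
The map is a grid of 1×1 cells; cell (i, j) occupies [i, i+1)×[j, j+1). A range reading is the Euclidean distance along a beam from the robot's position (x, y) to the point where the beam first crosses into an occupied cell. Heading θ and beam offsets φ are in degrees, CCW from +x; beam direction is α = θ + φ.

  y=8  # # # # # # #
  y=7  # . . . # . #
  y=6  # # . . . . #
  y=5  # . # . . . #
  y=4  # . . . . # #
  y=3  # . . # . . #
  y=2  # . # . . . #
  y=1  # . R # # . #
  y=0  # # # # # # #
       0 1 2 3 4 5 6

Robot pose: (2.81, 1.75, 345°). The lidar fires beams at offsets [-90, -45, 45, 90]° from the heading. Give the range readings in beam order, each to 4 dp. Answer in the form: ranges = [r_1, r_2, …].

ranges = [0.7765, 0.3800, 0.2194, 0.2588]

beam 1: φ=-90°, α=255°
  dir = (cos 255°, sin 255°) = (-0.2588, -0.9659); from cell (2,1)
  next x-line at t=3.1296, next y-line at t=0.7765; Δt_x=3.8637, Δt_y=1.0353
    y: enter (2,0) at t=0.7765 ← occupied
  → r_1 = 0.7765
beam 2: φ=-45°, α=300°
  dir = (cos 300°, sin 300°) = (0.5000, -0.8660); from cell (2,1)
  next x-line at t=0.3800, next y-line at t=0.8660; Δt_x=2.0000, Δt_y=1.1547
    x: enter (3,1) at t=0.3800 ← occupied
  → r_2 = 0.3800
beam 3: φ=45°, α=30°
  dir = (cos 30°, sin 30°) = (0.8660, 0.5000); from cell (2,1)
  next x-line at t=0.2194, next y-line at t=0.5000; Δt_x=1.1547, Δt_y=2.0000
    x: enter (3,1) at t=0.2194 ← occupied
  → r_3 = 0.2194
beam 4: φ=90°, α=75°
  dir = (cos 75°, sin 75°) = (0.2588, 0.9659); from cell (2,1)
  next x-line at t=0.7341, next y-line at t=0.2588; Δt_x=3.8637, Δt_y=1.0353
    y: enter (2,2) at t=0.2588 ← occupied
  → r_4 = 0.2588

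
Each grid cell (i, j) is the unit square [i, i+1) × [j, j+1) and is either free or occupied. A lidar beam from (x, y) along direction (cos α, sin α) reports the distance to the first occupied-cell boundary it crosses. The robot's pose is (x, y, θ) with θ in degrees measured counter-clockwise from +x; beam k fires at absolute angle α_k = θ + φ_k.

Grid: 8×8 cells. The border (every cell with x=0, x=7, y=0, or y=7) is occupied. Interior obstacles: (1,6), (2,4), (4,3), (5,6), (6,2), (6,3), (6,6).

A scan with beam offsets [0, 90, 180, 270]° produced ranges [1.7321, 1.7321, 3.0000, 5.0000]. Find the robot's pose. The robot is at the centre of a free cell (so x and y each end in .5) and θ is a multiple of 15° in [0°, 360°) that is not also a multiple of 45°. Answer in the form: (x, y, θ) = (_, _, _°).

(x, y, θ) = (2.5, 2.5, 150°)

Candidates: 29 free-cell centres × 16 headings = 464 poses. Raycast each; keep the one whose scan matches to 4 dp.
  (3.5, 3.5, 240°): beam 1 = 2.8868 ≠ 1.7321 ✗
  (4.5, 1.5, 30°): beam 2 = 3.0000 ≠ 1.7321 ✗
  (6.5, 1.5, 15°): beam 1 = 0.5176 ≠ 1.7321 ✗
  (1.5, 3.5, 330°): beam 1 = 5.0000 ≠ 1.7321 ✗
  (5.5, 5.5, 330°): beam 2 = 0.5774 ≠ 1.7321 ✗
  …
  (2.5, 2.5, 150°): r_1=1.7321, r_2=1.7321, r_3=3.0000, r_4=5.0000 — all match ✓
Unique over the lattice → pose = (2.5, 2.5, 150°).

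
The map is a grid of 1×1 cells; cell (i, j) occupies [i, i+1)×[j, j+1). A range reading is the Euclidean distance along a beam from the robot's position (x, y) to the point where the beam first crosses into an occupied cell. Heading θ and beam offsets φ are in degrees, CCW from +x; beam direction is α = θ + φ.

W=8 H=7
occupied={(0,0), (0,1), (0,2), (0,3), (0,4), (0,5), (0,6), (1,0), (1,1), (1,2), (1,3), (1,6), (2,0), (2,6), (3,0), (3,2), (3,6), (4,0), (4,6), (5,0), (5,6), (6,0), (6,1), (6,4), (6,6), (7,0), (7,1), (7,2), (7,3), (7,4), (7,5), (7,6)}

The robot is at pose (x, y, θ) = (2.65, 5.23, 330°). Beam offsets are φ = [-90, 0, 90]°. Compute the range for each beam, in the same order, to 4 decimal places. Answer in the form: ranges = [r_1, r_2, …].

beam 1: φ=-90°, α=240°
  d=(-0.5000,-0.8660)  start (2,5)  tX=1.3000 tY=0.2656  stride 1/|dx|=2.0000 1/|dy|=1.1547
    cross y-line → (2,4), t=0.2656
    cross x-line → (1,4), t=1.3000
    cross y-line → (1,3), t=1.4203 (wall)
  → r_1 = 1.4203
beam 2: φ=0°, α=330°
  d=(0.8660,-0.5000)  start (2,5)  tX=0.4041 tY=0.4600  stride 1/|dx|=1.1547 1/|dy|=2.0000
    cross x-line → (3,5), t=0.4041
    cross y-line → (3,4), t=0.4600
    cross x-line → (4,4), t=1.5588
    cross y-line → (4,3), t=2.4600
    cross x-line → (5,3), t=2.7135
    cross x-line → (6,3), t=3.8682
    cross y-line → (6,2), t=4.4600
    cross x-line → (7,2), t=5.0229 (wall)
  → r_2 = 5.0229
beam 3: φ=90°, α=60°
  d=(0.5000,0.8660)  start (2,5)  tX=0.7000 tY=0.8891  stride 1/|dx|=2.0000 1/|dy|=1.1547
    cross x-line → (3,5), t=0.7000
    cross y-line → (3,6), t=0.8891 (wall)
  → r_3 = 0.8891

ranges = [1.4203, 5.0229, 0.8891]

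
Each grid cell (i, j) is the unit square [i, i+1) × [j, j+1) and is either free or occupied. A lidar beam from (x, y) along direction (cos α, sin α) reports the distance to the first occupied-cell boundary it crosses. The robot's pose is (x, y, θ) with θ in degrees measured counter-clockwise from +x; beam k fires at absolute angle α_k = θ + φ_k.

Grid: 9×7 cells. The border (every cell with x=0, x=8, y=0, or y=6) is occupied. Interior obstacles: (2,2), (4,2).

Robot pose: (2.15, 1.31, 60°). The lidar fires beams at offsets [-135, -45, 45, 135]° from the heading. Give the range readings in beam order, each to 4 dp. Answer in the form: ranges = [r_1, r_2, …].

ranges = [0.3209, 2.6660, 4.4433, 1.1906]

beam 1: φ=-135°, α=285°
  direction (0.2588, -0.9659); cell (2,1); t to first gridline: x 3.2841, y 0.3209 (then +3.8637 / +1.0353)
    (2,0) via y @ 0.3209  # hit
  → r_1 = 0.3209
beam 2: φ=-45°, α=15°
  direction (0.9659, 0.2588); cell (2,1); t to first gridline: x 0.8800, y 2.6660 (then +1.0353 / +3.8637)
    (3,1) via x @ 0.8800
    (4,1) via x @ 1.9153
    (4,2) via y @ 2.6660  # hit
  → r_2 = 2.6660
beam 3: φ=45°, α=105°
  direction (-0.2588, 0.9659); cell (2,1); t to first gridline: x 0.5796, y 0.7143 (then +3.8637 / +1.0353)
    (1,1) via x @ 0.5796
    (1,2) via y @ 0.7143
    (1,3) via y @ 1.7496
    (1,4) via y @ 2.7849
    (1,5) via y @ 3.8202
    (0,5) via x @ 4.4433  # hit
  → r_3 = 4.4433
beam 4: φ=135°, α=195°
  direction (-0.9659, -0.2588); cell (2,1); t to first gridline: x 0.1553, y 1.1977 (then +1.0353 / +3.8637)
    (1,1) via x @ 0.1553
    (0,1) via x @ 1.1906  # hit
  → r_4 = 1.1906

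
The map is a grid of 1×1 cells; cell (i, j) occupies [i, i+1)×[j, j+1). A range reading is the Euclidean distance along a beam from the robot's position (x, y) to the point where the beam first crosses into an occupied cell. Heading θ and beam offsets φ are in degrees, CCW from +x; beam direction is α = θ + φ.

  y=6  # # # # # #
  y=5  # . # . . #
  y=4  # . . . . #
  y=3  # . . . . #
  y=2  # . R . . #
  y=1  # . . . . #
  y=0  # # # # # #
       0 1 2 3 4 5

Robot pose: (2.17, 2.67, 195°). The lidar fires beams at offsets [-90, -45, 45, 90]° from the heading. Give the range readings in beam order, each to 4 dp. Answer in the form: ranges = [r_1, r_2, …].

beam 1: φ=-90°, α=105°
  dir = (cos 105°, sin 105°) = (-0.2588, 0.9659); from cell (2,2)
  next x-line at t=0.6568, next y-line at t=0.3416; Δt_x=3.8637, Δt_y=1.0353
    y: enter (2,3) at t=0.3416
    x: enter (1,3) at t=0.6568
    y: enter (1,4) at t=1.3769
    y: enter (1,5) at t=2.4122
    y: enter (1,6) at t=3.4475 ← occupied
  → r_1 = 3.4475
beam 2: φ=-45°, α=150°
  dir = (cos 150°, sin 150°) = (-0.8660, 0.5000); from cell (2,2)
  next x-line at t=0.1963, next y-line at t=0.6600; Δt_x=1.1547, Δt_y=2.0000
    x: enter (1,2) at t=0.1963
    y: enter (1,3) at t=0.6600
    x: enter (0,3) at t=1.3510 ← occupied
  → r_2 = 1.3510
beam 3: φ=45°, α=240°
  dir = (cos 240°, sin 240°) = (-0.5000, -0.8660); from cell (2,2)
  next x-line at t=0.3400, next y-line at t=0.7736; Δt_x=2.0000, Δt_y=1.1547
    x: enter (1,2) at t=0.3400
    y: enter (1,1) at t=0.7736
    y: enter (1,0) at t=1.9283 ← occupied
  → r_3 = 1.9283
beam 4: φ=90°, α=285°
  dir = (cos 285°, sin 285°) = (0.2588, -0.9659); from cell (2,2)
  next x-line at t=3.2069, next y-line at t=0.6936; Δt_x=3.8637, Δt_y=1.0353
    y: enter (2,1) at t=0.6936
    y: enter (2,0) at t=1.7289 ← occupied
  → r_4 = 1.7289

ranges = [3.4475, 1.3510, 1.9283, 1.7289]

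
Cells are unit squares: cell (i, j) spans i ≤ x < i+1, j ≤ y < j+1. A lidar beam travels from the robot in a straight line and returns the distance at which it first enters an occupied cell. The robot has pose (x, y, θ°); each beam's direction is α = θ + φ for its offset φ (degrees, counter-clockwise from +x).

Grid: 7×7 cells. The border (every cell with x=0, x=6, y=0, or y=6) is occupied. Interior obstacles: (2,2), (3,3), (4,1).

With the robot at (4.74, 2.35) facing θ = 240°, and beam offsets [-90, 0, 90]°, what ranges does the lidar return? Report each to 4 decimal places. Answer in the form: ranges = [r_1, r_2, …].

beam 1: φ=-90°, α=150°
  direction (-0.8660, 0.5000); cell (4,2); t to first gridline: x 0.8545, y 1.3000 (then +1.1547 / +2.0000)
    (3,2) via x @ 0.8545
    (3,3) via y @ 1.3000  # hit
  → r_1 = 1.3000
beam 2: φ=0°, α=240°
  direction (-0.5000, -0.8660); cell (4,2); t to first gridline: x 1.4800, y 0.4041 (then +2.0000 / +1.1547)
    (4,1) via y @ 0.4041  # hit
  → r_2 = 0.4041
beam 3: φ=90°, α=330°
  direction (0.8660, -0.5000); cell (4,2); t to first gridline: x 0.3002, y 0.7000 (then +1.1547 / +2.0000)
    (5,2) via x @ 0.3002
    (5,1) via y @ 0.7000
    (6,1) via x @ 1.4549  # hit
  → r_3 = 1.4549

ranges = [1.3000, 0.4041, 1.4549]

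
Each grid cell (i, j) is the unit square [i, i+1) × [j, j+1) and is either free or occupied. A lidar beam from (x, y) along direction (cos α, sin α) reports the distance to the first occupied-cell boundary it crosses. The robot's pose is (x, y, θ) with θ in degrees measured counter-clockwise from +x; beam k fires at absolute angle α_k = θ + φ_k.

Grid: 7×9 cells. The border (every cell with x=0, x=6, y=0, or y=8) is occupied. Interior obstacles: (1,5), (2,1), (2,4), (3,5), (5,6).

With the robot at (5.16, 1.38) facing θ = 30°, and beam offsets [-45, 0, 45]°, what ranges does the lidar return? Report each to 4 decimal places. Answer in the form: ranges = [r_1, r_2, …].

beam 1: φ=-45°, α=345°
  cosα=0.9659 sinα=-0.2588 | (5,1) | tMaxX 0.8696 tMaxY 1.4682 | tΔX 1.0353 tΔY 3.8637
    t=0.8696 [x] (6,1) — stop
  → r_1 = 0.8696
beam 2: φ=0°, α=30°
  cosα=0.8660 sinα=0.5000 | (5,1) | tMaxX 0.9699 tMaxY 1.2400 | tΔX 1.1547 tΔY 2.0000
    t=0.9699 [x] (6,1) — stop
  → r_2 = 0.9699
beam 3: φ=45°, α=75°
  cosα=0.2588 sinα=0.9659 | (5,1) | tMaxX 3.2455 tMaxY 0.6419 | tΔX 3.8637 tΔY 1.0353
    t=0.6419 [y] (5,2)
    t=1.6771 [y] (5,3)
    t=2.7124 [y] (5,4)
    t=3.2455 [x] (6,4) — stop
  → r_3 = 3.2455

ranges = [0.8696, 0.9699, 3.2455]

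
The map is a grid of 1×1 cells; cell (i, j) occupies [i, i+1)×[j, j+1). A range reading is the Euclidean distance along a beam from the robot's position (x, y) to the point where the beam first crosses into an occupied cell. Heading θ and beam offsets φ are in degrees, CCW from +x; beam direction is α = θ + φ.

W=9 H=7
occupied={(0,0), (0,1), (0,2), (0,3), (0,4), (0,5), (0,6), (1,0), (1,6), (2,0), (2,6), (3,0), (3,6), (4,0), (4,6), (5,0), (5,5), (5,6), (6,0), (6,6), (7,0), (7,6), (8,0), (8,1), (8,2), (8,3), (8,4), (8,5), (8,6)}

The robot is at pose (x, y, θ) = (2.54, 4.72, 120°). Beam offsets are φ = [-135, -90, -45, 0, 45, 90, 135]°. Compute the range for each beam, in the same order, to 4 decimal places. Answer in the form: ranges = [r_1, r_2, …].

ranges = [5.6526, 2.5600, 1.3252, 1.4780, 1.5943, 1.7782, 3.8512]

beam 1: φ=-135°, α=345°
  cosα=0.9659 sinα=-0.2588 | (2,4) | tMaxX 0.4762 tMaxY 2.7819 | tΔX 1.0353 tΔY 3.8637
    t=0.4762 [x] (3,4)
    t=1.5115 [x] (4,4)
    t=2.5468 [x] (5,4)
    t=2.7819 [y] (5,3)
    t=3.5821 [x] (6,3)
    t=4.6173 [x] (7,3)
    t=5.6526 [x] (8,3) — stop
  → r_1 = 5.6526
beam 2: φ=-90°, α=30°
  cosα=0.8660 sinα=0.5000 | (2,4) | tMaxX 0.5312 tMaxY 0.5600 | tΔX 1.1547 tΔY 2.0000
    t=0.5312 [x] (3,4)
    t=0.5600 [y] (3,5)
    t=1.6859 [x] (4,5)
    t=2.5600 [y] (4,6) — stop
  → r_2 = 2.5600
beam 3: φ=-45°, α=75°
  cosα=0.2588 sinα=0.9659 | (2,4) | tMaxX 1.7773 tMaxY 0.2899 | tΔX 3.8637 tΔY 1.0353
    t=0.2899 [y] (2,5)
    t=1.3252 [y] (2,6) — stop
  → r_3 = 1.3252
beam 4: φ=0°, α=120°
  cosα=-0.5000 sinα=0.8660 | (2,4) | tMaxX 1.0800 tMaxY 0.3233 | tΔX 2.0000 tΔY 1.1547
    t=0.3233 [y] (2,5)
    t=1.0800 [x] (1,5)
    t=1.4780 [y] (1,6) — stop
  → r_4 = 1.4780
beam 5: φ=45°, α=165°
  cosα=-0.9659 sinα=0.2588 | (2,4) | tMaxX 0.5590 tMaxY 1.0818 | tΔX 1.0353 tΔY 3.8637
    t=0.5590 [x] (1,4)
    t=1.0818 [y] (1,5)
    t=1.5943 [x] (0,5) — stop
  → r_5 = 1.5943
beam 6: φ=90°, α=210°
  cosα=-0.8660 sinα=-0.5000 | (2,4) | tMaxX 0.6235 tMaxY 1.4400 | tΔX 1.1547 tΔY 2.0000
    t=0.6235 [x] (1,4)
    t=1.4400 [y] (1,3)
    t=1.7782 [x] (0,3) — stop
  → r_6 = 1.7782
beam 7: φ=135°, α=255°
  cosα=-0.2588 sinα=-0.9659 | (2,4) | tMaxX 2.0864 tMaxY 0.7454 | tΔX 3.8637 tΔY 1.0353
    t=0.7454 [y] (2,3)
    t=1.7807 [y] (2,2)
    t=2.0864 [x] (1,2)
    t=2.8160 [y] (1,1)
    t=3.8512 [y] (1,0) — stop
  → r_7 = 3.8512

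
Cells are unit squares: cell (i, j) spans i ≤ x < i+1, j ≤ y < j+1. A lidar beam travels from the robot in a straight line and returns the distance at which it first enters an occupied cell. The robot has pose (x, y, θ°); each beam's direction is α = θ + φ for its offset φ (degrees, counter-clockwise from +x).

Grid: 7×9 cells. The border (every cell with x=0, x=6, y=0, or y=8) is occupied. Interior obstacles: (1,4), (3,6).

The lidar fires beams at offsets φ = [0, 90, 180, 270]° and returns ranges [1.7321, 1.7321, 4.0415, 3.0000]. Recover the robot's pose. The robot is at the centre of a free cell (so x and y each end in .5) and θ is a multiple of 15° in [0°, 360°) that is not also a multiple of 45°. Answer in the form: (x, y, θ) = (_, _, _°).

Enumerate (i+0.5, j+0.5, θ) over the 33 free cells and 16 admissible headings. For each, cast all 4 beams and compare to the given ranges.
  (1.5, 7.5, 165°): beam 1 = 0.5176 ≠ 1.7321 ✗
  (2.5, 5.5, 285°): beam 1 = 4.6587 ≠ 1.7321 ✗
  (5.5, 5.5, 300°): beam 1 = 1.0000 ≠ 1.7321 ✗
  (4.5, 2.5, 285°): beam 1 = 1.5529 ≠ 1.7321 ✗
  …
  (4.5, 4.5, 30°): r_1=1.7321, r_2=1.7321, r_3=4.0415, r_4=3.0000 — all match ✓
Unique over the lattice → pose = (4.5, 4.5, 30°).

(x, y, θ) = (4.5, 4.5, 30°)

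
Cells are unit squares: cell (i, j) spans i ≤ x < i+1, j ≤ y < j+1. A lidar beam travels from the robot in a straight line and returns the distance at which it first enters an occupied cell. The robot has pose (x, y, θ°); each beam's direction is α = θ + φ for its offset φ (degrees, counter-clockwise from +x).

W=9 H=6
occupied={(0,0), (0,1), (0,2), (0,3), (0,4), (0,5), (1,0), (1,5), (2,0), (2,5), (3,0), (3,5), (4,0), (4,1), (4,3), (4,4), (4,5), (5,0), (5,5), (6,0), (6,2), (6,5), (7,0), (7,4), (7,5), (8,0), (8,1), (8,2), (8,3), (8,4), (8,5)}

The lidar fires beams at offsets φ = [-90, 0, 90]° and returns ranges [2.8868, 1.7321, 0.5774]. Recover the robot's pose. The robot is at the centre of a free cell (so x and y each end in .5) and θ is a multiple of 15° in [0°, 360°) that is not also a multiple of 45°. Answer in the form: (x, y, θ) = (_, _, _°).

(x, y, θ) = (3.5, 3.5, 300°)

Enumerate (i+0.5, j+0.5, θ) over the 23 free cells and 16 admissible headings. For each, cast all 3 beams and compare to the given ranges.
  (5.5, 4.5, 300°): beam 1 = 0.5774 ≠ 2.8868 ✗
  (5.5, 1.5, 165°): beam 1 = 3.6235 ≠ 2.8868 ✗
  (2.5, 3.5, 75°): beam 1 = 1.5529 ≠ 2.8868 ✗
  …
  (3.5, 3.5, 300°): r_1=2.8868, r_2=1.7321, r_3=0.5774 — all match ✓
Only this pose fits every beam.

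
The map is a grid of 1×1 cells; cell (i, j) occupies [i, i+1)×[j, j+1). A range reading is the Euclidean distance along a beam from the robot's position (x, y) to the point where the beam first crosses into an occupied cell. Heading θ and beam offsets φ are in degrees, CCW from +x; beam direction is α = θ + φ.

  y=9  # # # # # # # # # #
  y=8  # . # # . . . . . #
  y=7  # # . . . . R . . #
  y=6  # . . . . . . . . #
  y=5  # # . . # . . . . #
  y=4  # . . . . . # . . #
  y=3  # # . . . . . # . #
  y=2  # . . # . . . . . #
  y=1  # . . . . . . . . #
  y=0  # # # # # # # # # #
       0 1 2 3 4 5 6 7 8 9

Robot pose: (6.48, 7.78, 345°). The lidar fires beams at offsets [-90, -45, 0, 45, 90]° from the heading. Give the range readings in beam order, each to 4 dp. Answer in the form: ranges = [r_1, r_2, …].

ranges = [7.0192, 5.0400, 2.6089, 2.4400, 1.2630]

beam 1: φ=-90°, α=255°
  cosα=-0.2588 sinα=-0.9659 | (6,7) | tMaxX 1.8546 tMaxY 0.8075 | tΔX 3.8637 tΔY 1.0353
    t=0.8075 [y] (6,6)
    t=1.8428 [y] (6,5)
    t=1.8546 [x] (5,5)
    t=2.8781 [y] (5,4)
    t=3.9133 [y] (5,3)
    t=4.9486 [y] (5,2)
    t=5.7183 [x] (4,2)
    t=5.9839 [y] (4,1)
    t=7.0192 [y] (4,0) — stop
  → r_1 = 7.0192
beam 2: φ=-45°, α=300°
  cosα=0.5000 sinα=-0.8660 | (6,7) | tMaxX 1.0400 tMaxY 0.9007 | tΔX 2.0000 tΔY 1.1547
    t=0.9007 [y] (6,6)
    t=1.0400 [x] (7,6)
    t=2.0554 [y] (7,5)
    t=3.0400 [x] (8,5)
    t=3.2101 [y] (8,4)
    t=4.3648 [y] (8,3)
    t=5.0400 [x] (9,3) — stop
  → r_2 = 5.0400
beam 3: φ=0°, α=345°
  cosα=0.9659 sinα=-0.2588 | (6,7) | tMaxX 0.5383 tMaxY 3.0137 | tΔX 1.0353 tΔY 3.8637
    t=0.5383 [x] (7,7)
    t=1.5736 [x] (8,7)
    t=2.6089 [x] (9,7) — stop
  → r_3 = 2.6089
beam 4: φ=45°, α=30°
  cosα=0.8660 sinα=0.5000 | (6,7) | tMaxX 0.6004 tMaxY 0.4400 | tΔX 1.1547 tΔY 2.0000
    t=0.4400 [y] (6,8)
    t=0.6004 [x] (7,8)
    t=1.7551 [x] (8,8)
    t=2.4400 [y] (8,9) — stop
  → r_4 = 2.4400
beam 5: φ=90°, α=75°
  cosα=0.2588 sinα=0.9659 | (6,7) | tMaxX 2.0091 tMaxY 0.2278 | tΔX 3.8637 tΔY 1.0353
    t=0.2278 [y] (6,8)
    t=1.2630 [y] (6,9) — stop
  → r_5 = 1.2630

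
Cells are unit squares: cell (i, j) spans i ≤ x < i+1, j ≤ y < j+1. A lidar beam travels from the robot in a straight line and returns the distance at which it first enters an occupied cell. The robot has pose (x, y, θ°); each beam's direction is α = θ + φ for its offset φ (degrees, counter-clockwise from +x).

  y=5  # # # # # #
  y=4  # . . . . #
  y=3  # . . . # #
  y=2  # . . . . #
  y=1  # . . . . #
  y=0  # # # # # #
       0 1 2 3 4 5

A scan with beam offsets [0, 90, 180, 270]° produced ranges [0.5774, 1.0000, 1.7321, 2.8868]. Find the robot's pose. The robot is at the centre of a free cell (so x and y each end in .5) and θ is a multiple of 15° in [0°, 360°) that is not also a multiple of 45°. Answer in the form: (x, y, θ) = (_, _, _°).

Enumerate (i+0.5, j+0.5, θ) over the 15 free cells and 16 admissible headings. For each, cast all 4 beams and compare to the given ranges.
  (3.5, 2.5, 105°): beam 1 = 2.5882 ≠ 0.5774 ✗
  (3.5, 3.5, 120°): beam 1 = 1.7321 ≠ 0.5774 ✗
  (1.5, 2.5, 345°): beam 1 = 3.6235 ≠ 0.5774 ✗
  …
  (3.5, 1.5, 240°): r_1=0.5774, r_2=1.0000, r_3=1.7321, r_4=2.8868 — all match ✓
Unique over the lattice → pose = (3.5, 1.5, 240°).

(x, y, θ) = (3.5, 1.5, 240°)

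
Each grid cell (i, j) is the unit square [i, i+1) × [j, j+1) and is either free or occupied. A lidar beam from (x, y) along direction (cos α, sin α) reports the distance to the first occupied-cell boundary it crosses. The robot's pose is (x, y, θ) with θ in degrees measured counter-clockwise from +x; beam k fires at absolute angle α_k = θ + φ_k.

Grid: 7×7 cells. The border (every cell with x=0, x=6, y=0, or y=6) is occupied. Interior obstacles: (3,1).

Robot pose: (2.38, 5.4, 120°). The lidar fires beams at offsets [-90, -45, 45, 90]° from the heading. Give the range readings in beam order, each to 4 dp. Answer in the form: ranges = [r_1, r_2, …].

beam 1: φ=-90°, α=30°
  dir = (cos 30°, sin 30°) = (0.8660, 0.5000); from cell (2,5)
  next x-line at t=0.7159, next y-line at t=1.2000; Δt_x=1.1547, Δt_y=2.0000
    x: enter (3,5) at t=0.7159
    y: enter (3,6) at t=1.2000 ← occupied
  → r_1 = 1.2000
beam 2: φ=-45°, α=75°
  dir = (cos 75°, sin 75°) = (0.2588, 0.9659); from cell (2,5)
  next x-line at t=2.3955, next y-line at t=0.6212; Δt_x=3.8637, Δt_y=1.0353
    y: enter (2,6) at t=0.6212 ← occupied
  → r_2 = 0.6212
beam 3: φ=45°, α=165°
  dir = (cos 165°, sin 165°) = (-0.9659, 0.2588); from cell (2,5)
  next x-line at t=0.3934, next y-line at t=2.3182; Δt_x=1.0353, Δt_y=3.8637
    x: enter (1,5) at t=0.3934
    x: enter (0,5) at t=1.4287 ← occupied
  → r_3 = 1.4287
beam 4: φ=90°, α=210°
  dir = (cos 210°, sin 210°) = (-0.8660, -0.5000); from cell (2,5)
  next x-line at t=0.4388, next y-line at t=0.8000; Δt_x=1.1547, Δt_y=2.0000
    x: enter (1,5) at t=0.4388
    y: enter (1,4) at t=0.8000
    x: enter (0,4) at t=1.5935 ← occupied
  → r_4 = 1.5935

ranges = [1.2000, 0.6212, 1.4287, 1.5935]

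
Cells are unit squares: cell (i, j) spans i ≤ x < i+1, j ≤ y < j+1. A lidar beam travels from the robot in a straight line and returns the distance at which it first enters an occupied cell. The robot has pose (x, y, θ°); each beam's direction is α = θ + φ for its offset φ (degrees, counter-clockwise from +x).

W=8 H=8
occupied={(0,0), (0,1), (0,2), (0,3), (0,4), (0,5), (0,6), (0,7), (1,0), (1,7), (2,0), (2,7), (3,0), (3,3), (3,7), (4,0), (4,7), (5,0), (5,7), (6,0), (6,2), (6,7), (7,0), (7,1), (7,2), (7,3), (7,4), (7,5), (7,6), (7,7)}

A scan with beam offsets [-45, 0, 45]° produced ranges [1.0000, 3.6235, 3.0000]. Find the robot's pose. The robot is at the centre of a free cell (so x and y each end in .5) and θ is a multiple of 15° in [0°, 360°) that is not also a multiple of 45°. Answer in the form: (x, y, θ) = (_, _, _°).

Enumerate (i+0.5, j+0.5, θ) over the 34 free cells and 16 admissible headings. For each, cast all 3 beams and compare to the given ranges.
  (6.5, 6.5, 330°): beam 1 = 1.9319 ≠ 1.0000 ✗
  (5.5, 6.5, 330°): beam 1 = 3.6235 ≠ 1.0000 ✗
  (5.5, 2.5, 300°): beam 1 = 1.5529 ≠ 1.0000 ✗
  (5.5, 3.5, 150°): beam 1 = 3.6235 ≠ 1.0000 ✗
  (4.5, 4.5, 210°): beam 1 = 3.6235 ≠ 1.0000 ✗
  …
  (4.5, 2.5, 165°): r_1=1.0000, r_2=3.6235, r_3=3.0000 — all match ✓
Only this pose fits every beam.

(x, y, θ) = (4.5, 2.5, 165°)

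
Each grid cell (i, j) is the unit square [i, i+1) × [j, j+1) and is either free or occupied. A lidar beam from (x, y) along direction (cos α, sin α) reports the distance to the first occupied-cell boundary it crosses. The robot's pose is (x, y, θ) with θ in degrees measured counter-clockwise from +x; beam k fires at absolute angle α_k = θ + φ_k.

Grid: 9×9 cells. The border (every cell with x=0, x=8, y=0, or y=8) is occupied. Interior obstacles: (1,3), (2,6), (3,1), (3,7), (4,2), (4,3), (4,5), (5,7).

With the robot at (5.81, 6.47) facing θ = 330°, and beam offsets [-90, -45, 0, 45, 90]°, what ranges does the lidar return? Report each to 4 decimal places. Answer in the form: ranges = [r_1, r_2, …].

ranges = [1.6200, 5.6630, 2.5288, 2.2673, 1.7667]

beam 1: φ=-90°, α=240°
  d=(-0.5000,-0.8660)  start (5,6)  tX=1.6200 tY=0.5427  stride 1/|dx|=2.0000 1/|dy|=1.1547
    cross y-line → (5,5), t=0.5427
    cross x-line → (4,5), t=1.6200 (wall)
  → r_1 = 1.6200
beam 2: φ=-45°, α=285°
  d=(0.2588,-0.9659)  start (5,6)  tX=0.7341 tY=0.4866  stride 1/|dx|=3.8637 1/|dy|=1.0353
    cross y-line → (5,5), t=0.4866
    cross x-line → (6,5), t=0.7341
    cross y-line → (6,4), t=1.5219
    cross y-line → (6,3), t=2.5571
    cross y-line → (6,2), t=3.5924
    cross x-line → (7,2), t=4.5978
    cross y-line → (7,1), t=4.6277
    cross y-line → (7,0), t=5.6630 (wall)
  → r_2 = 5.6630
beam 3: φ=0°, α=330°
  d=(0.8660,-0.5000)  start (5,6)  tX=0.2194 tY=0.9400  stride 1/|dx|=1.1547 1/|dy|=2.0000
    cross x-line → (6,6), t=0.2194
    cross y-line → (6,5), t=0.9400
    cross x-line → (7,5), t=1.3741
    cross x-line → (8,5), t=2.5288 (wall)
  → r_3 = 2.5288
beam 4: φ=45°, α=15°
  d=(0.9659,0.2588)  start (5,6)  tX=0.1967 tY=2.0478  stride 1/|dx|=1.0353 1/|dy|=3.8637
    cross x-line → (6,6), t=0.1967
    cross x-line → (7,6), t=1.2320
    cross y-line → (7,7), t=2.0478
    cross x-line → (8,7), t=2.2673 (wall)
  → r_4 = 2.2673
beam 5: φ=90°, α=60°
  d=(0.5000,0.8660)  start (5,6)  tX=0.3800 tY=0.6120  stride 1/|dx|=2.0000 1/|dy|=1.1547
    cross x-line → (6,6), t=0.3800
    cross y-line → (6,7), t=0.6120
    cross y-line → (6,8), t=1.7667 (wall)
  → r_5 = 1.7667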